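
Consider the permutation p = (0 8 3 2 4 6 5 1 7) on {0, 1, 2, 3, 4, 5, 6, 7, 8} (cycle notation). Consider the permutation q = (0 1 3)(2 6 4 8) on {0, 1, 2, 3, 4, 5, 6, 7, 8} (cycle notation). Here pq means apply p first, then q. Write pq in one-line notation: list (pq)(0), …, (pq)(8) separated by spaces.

2 7 8 6 4 3 5 1 0

(pq)(x) = q(p(x)). Computing each image: q(p(0)) = q(8) = 2, q(p(1)) = q(7) = 7, q(p(2)) = q(4) = 8, q(p(3)) = q(2) = 6, q(p(4)) = q(6) = 4, q(p(5)) = q(1) = 3, q(p(6)) = q(5) = 5, q(p(7)) = q(0) = 1, q(p(8)) = q(3) = 0.
Hence pq = [2 7 8 6 4 3 5 1 0].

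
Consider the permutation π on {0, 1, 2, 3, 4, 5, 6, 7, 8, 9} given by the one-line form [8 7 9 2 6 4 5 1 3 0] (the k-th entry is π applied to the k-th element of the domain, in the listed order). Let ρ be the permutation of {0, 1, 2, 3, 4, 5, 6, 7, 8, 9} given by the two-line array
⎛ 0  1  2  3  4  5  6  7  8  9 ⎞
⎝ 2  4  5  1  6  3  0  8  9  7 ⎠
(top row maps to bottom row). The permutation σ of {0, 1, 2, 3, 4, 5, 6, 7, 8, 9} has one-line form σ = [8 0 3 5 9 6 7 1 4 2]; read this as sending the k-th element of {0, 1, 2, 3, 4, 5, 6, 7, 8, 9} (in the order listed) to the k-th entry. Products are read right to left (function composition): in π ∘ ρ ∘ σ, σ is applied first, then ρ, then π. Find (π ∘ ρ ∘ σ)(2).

Chase 2: σ(2) = 3; ρ(3) = 1; π(1) = 7. Hence (π ∘ ρ ∘ σ)(2) = 7.

7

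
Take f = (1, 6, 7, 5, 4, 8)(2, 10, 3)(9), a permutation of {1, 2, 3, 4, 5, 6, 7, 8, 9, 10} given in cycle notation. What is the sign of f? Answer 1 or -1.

-1

The cycle lengths are 6, 3, 1.
A cycle of length ℓ contributes ℓ−1 transpositions, so f is a product of 5 + 2 = 7 transpositions — odd.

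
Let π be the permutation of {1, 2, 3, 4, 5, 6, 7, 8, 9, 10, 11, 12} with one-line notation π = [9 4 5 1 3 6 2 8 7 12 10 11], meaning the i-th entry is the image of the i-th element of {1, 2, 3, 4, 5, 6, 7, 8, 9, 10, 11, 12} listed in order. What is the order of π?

30

Writing π as disjoint cycles, the cycle lengths are 5, 3, 2, 1, 1.
The order of π is the least common multiple of its cycle lengths: lcm(5, 3, 2) = 30.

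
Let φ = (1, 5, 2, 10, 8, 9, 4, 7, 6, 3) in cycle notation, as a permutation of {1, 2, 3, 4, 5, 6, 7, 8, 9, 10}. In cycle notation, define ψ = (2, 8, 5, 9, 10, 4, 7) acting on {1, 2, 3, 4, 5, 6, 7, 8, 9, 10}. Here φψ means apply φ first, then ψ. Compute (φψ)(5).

φ(5) = 2, then ψ(2) = 8; composing gives (φψ)(5) = 8.

8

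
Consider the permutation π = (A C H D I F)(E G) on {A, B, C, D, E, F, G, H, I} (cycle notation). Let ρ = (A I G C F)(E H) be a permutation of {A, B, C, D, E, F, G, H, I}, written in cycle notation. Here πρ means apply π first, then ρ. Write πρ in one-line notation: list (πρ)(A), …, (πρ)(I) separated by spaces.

For each element, apply π then ρ: A → C → F; B → B → B; C → H → E; D → I → G; E → G → C; F → A → I; G → E → H; H → D → D; I → F → A.
Collecting the images, πρ = [F B E G C I H D A].

F B E G C I H D A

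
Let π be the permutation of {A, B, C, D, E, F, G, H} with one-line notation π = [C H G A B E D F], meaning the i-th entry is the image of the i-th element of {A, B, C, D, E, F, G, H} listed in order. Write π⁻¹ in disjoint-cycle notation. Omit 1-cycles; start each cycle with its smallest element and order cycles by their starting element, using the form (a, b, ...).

The cycle decomposition of π is (A, C, G, D)(B, H, F, E).
The inverse reverses every cycle; in canonical form, π⁻¹ = (A, D, G, C)(B, E, F, H).

(A, D, G, C)(B, E, F, H)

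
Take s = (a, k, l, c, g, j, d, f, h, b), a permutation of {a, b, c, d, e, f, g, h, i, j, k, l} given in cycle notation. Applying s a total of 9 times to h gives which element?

h lies in the 10-cycle (a, k, l, c, g, j, d, f, h, b).
Advancing 9 steps from h: h → b → a → k → l → c → g → j → d → f.

f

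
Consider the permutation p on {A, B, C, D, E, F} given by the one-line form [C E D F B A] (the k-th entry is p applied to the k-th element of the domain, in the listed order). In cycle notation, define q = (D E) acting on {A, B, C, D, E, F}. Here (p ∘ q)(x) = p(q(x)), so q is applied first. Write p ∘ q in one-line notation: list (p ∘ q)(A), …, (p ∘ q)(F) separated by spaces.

(p ∘ q)(x) = p(q(x)). Computing each image: p(q(A)) = p(A) = C, p(q(B)) = p(B) = E, p(q(C)) = p(C) = D, p(q(D)) = p(E) = B, p(q(E)) = p(D) = F, p(q(F)) = p(F) = A.
Hence p ∘ q = [C E D B F A].

C E D B F A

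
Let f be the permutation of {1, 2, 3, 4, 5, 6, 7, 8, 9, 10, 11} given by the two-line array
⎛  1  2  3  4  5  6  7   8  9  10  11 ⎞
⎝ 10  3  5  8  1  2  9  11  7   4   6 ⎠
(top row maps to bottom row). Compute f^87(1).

2

Tracing 1 → 10 → … returns to 1 after 9 steps, so 1 lies in a 9-cycle (1 10 4 8 11 6 2 3 5).
Since the cycle has length 9, f^87 acts on it the same as f^6 (87 mod 9 = 6).
Stepping 6 places around the cycle: 1 → 10 → 4 → 8 → 11 → 6 → 2.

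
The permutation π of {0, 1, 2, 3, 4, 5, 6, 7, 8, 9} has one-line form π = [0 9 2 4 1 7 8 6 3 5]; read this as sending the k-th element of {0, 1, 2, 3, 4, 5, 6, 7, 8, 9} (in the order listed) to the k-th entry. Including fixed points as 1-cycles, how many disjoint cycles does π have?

3

The cycle decomposition is (0)(1, 9, 5, 7, 6, 8, 3, 4)(2), which has 3 cycles (counting 1-cycles).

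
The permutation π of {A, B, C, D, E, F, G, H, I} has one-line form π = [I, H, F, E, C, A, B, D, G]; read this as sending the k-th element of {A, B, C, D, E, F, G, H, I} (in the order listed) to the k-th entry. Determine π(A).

A is element number 1 of the domain, and entry number 1 of the one-line form is I, so π(A) = I.

I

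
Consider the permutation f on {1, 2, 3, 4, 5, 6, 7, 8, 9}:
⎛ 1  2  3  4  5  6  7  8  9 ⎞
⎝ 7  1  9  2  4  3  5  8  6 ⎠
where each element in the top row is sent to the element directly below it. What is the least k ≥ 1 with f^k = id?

15

The disjoint-cycle form of f has cycle lengths 5, 3, 1.
Since disjoint cycles commute, ord(f) = lcm(5, 3) = 15.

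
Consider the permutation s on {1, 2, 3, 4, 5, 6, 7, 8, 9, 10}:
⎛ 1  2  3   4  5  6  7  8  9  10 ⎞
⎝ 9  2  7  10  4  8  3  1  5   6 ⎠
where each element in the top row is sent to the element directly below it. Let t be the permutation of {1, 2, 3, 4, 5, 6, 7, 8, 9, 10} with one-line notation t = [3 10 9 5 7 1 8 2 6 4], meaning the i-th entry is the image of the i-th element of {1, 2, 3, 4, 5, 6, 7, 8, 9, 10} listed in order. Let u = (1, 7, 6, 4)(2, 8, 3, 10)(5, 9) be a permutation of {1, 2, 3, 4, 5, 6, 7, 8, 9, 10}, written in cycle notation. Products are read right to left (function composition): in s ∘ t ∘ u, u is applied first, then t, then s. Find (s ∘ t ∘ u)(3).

10

(s ∘ t ∘ u)(3) = s(t(u(3))). u(3) = 10, then t(10) = 4, then s(4) = 10, so the result is 10.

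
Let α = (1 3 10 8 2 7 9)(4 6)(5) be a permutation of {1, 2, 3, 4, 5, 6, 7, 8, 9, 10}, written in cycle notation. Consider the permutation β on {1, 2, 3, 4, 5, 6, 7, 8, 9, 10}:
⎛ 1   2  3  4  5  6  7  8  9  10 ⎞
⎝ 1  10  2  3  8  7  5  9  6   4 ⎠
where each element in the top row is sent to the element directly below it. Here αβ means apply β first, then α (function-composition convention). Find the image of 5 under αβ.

β(5) = 8, then α(8) = 2; composing gives (αβ)(5) = 2.

2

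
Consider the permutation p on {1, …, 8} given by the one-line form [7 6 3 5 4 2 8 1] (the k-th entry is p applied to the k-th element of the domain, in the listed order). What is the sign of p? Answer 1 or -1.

1

In disjoint-cycle form the cycle lengths are 3, 2, 2, 1.
A cycle of length ℓ contributes ℓ−1 transpositions, so p is a product of 2 + 1 + 1 = 4 transpositions — even.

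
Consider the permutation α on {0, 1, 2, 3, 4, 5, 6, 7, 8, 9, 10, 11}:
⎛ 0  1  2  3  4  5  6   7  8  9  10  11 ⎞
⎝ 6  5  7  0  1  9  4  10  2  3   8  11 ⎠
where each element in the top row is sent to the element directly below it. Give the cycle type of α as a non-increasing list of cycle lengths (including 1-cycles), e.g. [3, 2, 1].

[7, 4, 1]

The disjoint cycles are (0 6 4 1 5 9 3)(2 7 10 8)(11), with lengths 7, 4, 1 in non-increasing order.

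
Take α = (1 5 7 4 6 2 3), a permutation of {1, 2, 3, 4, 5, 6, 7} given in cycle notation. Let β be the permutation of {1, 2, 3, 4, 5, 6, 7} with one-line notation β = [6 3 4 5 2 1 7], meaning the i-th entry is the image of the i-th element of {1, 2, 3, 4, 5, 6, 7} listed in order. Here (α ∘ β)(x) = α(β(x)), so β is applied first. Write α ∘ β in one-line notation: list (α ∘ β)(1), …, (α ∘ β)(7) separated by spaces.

For each element, apply β then α: 1 → 6 → 2; 2 → 3 → 1; 3 → 4 → 6; 4 → 5 → 7; 5 → 2 → 3; 6 → 1 → 5; 7 → 7 → 4.
Collecting the images, α ∘ β = [2 1 6 7 3 5 4].

2 1 6 7 3 5 4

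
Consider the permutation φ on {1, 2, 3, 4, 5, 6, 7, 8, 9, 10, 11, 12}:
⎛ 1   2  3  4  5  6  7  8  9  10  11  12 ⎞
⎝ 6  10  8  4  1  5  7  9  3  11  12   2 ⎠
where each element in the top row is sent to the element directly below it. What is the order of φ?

12

Writing φ as disjoint cycles, the cycle lengths are 4, 3, 3, 1, 1.
The order of φ is the least common multiple of its cycle lengths: lcm(4, 3, 3) = 12.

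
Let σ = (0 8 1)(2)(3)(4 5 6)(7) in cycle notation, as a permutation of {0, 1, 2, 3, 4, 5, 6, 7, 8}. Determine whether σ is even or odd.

even

The cycle lengths are 3, 3, 1, 1, 1.
A cycle is odd iff its length is even; σ has 0 even-length cycles, so sgn(σ) = (−1)^0 and σ is even.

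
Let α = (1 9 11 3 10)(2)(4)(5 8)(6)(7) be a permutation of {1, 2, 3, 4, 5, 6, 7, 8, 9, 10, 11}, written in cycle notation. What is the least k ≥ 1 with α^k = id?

The cycle type of α is (5, 2, 1, 1, 1, 1).
Since disjoint cycles commute, ord(α) = lcm(5, 2) = 10.

10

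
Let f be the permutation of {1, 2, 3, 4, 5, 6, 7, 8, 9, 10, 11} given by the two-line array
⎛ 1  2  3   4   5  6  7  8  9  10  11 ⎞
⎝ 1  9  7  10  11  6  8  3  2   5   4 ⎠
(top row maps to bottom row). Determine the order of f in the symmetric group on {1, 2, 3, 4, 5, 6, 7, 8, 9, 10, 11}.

12

The disjoint-cycle form of f has cycle lengths 4, 3, 2, 1, 1.
The order of f is the least common multiple of its cycle lengths: lcm(4, 3, 2) = 12.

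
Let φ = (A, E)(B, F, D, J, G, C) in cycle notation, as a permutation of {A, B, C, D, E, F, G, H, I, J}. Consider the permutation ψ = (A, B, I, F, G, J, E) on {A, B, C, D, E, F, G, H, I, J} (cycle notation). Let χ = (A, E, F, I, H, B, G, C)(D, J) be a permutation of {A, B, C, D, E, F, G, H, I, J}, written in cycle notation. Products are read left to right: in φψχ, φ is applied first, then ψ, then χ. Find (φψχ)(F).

J

(φψχ)(F) = χ(ψ(φ(F))). φ(F) = D, then ψ(D) = D, then χ(D) = J, so the result is J.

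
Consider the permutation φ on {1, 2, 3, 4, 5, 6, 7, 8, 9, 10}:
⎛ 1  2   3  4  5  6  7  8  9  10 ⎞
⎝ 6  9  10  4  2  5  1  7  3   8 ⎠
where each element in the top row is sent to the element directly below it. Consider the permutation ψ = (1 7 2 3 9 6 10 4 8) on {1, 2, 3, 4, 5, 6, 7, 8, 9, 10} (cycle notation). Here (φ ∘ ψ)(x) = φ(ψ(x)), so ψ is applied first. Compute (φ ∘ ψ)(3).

3

(φ ∘ ψ)(3) = φ(ψ(3)). ψ(3) = 9, then φ(9) = 3. So (φ ∘ ψ)(3) = 3.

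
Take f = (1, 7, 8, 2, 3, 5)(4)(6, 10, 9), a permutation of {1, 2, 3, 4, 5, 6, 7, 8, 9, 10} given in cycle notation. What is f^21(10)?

10 lies in the 3-cycle (6, 10, 9).
Since the cycle has length 3, f^21 acts on it the same as f^0 (21 mod 3 = 0).
So f^21(10) = 10.

10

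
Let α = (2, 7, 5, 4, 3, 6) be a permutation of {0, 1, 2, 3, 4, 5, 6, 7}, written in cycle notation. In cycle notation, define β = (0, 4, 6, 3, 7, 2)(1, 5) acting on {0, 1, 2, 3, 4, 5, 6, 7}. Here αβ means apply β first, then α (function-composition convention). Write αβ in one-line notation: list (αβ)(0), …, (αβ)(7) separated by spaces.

3 4 0 5 2 1 6 7

Chase each element through β then α: 0 → 4 → 3; 1 → 5 → 4; 2 → 0 → 0; 3 → 7 → 5; 4 → 6 → 2; 5 → 1 → 1; 6 → 3 → 6; 7 → 2 → 7.
Collecting the images, αβ = [3 4 0 5 2 1 6 7].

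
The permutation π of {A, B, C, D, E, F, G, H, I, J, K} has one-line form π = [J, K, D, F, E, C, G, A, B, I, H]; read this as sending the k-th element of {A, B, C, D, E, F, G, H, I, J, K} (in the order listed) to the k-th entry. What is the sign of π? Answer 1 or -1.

-1

In disjoint-cycle form the cycle lengths are 6, 3, 1, 1.
A cycle is odd iff its length is even; π has 1 even-length cycle, so sgn(π) = (−1)^1 and π is odd.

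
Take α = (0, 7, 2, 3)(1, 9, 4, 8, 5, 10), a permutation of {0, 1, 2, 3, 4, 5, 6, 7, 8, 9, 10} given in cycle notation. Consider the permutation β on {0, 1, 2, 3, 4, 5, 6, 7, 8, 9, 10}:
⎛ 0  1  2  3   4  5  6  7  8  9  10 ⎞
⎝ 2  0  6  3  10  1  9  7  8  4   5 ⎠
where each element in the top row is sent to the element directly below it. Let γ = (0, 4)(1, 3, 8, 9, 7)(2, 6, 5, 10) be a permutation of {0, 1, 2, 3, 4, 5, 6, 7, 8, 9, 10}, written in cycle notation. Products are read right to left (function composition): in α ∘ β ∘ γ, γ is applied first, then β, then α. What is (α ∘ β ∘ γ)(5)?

10

Chase 5: γ(5) = 10; β(10) = 5; α(5) = 10. Hence (α ∘ β ∘ γ)(5) = 10.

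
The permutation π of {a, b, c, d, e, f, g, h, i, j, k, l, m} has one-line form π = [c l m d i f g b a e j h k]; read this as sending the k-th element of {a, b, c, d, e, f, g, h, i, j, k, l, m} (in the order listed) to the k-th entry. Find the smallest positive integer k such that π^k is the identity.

21

Decomposing into disjoint cycles gives cycle lengths 7, 3, 1, 1, 1.
The order is lcm(7, 3) = 21.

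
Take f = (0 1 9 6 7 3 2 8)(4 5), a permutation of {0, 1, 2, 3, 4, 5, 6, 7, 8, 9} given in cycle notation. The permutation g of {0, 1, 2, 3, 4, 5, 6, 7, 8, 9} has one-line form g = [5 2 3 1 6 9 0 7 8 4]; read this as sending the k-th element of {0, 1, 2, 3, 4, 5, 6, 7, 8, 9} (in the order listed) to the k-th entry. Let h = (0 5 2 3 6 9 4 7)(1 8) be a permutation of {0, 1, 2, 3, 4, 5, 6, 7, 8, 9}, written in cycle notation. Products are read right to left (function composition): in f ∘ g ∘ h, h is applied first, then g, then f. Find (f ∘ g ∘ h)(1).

(f ∘ g ∘ h)(1) = f(g(h(1))). h(1) = 8, then g(8) = 8, then f(8) = 0, so the result is 0.

0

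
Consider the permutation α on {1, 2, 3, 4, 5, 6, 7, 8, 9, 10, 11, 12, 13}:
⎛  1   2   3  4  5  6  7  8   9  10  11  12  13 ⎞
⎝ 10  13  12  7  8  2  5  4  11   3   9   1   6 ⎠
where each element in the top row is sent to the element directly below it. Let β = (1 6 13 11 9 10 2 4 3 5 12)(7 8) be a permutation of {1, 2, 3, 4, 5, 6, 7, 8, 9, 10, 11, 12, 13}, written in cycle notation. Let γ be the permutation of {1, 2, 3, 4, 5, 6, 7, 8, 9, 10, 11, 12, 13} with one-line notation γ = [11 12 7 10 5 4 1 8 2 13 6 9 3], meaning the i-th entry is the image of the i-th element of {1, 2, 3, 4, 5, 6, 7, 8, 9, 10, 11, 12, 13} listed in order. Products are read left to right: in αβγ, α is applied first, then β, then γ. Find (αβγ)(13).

Apply the permutations in order: α(13) = 6, then β(6) = 13, then γ(13) = 3. So (αβγ)(13) = 3.

3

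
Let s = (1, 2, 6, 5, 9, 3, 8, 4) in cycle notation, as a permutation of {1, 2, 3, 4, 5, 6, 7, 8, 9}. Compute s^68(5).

5 lies in the 8-cycle (1, 2, 6, 5, 9, 3, 8, 4).
Powers repeat with period 8 on this cycle, and 68 mod 8 = 4, so s^68(5) = s^4(5).
Stepping 4 places around the cycle: 5 → 9 → 3 → 8 → 4.

4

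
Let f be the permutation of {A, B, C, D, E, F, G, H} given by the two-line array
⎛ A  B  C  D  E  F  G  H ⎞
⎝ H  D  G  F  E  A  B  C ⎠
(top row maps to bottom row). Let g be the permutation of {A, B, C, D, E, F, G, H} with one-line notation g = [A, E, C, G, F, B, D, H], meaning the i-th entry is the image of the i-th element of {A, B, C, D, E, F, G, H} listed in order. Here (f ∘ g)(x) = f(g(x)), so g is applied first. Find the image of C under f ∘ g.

G

First apply g: g(C) = C, then f(C) = G. Thus (f ∘ g)(C) = G.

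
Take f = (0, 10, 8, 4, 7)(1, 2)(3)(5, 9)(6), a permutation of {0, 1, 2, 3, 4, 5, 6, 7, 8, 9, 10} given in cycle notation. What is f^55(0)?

0 lies in the 5-cycle (0, 10, 8, 4, 7).
On a 5-cycle, f^5 is the identity, so f^55 = f^0 there (55 ≡ 0 mod 5).
So f^55(0) = 0.

0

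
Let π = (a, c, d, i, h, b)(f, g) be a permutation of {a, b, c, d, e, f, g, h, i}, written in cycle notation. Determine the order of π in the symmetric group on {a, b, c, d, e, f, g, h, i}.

The cycle type of π is (6, 2, 1).
The order is lcm(6, 2) = 6.

6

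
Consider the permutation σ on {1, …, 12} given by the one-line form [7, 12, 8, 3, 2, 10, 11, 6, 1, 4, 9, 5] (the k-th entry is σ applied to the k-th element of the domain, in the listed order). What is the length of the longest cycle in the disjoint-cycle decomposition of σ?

5

Decomposing into disjoint cycles gives (1, 7, 11, 9)(2, 12, 5)(3, 8, 6, 10, 4); the longest has length 5.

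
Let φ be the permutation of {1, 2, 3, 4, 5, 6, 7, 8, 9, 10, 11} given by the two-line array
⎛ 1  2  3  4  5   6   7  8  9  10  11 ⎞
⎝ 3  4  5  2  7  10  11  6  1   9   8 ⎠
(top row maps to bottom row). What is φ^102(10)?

Tracing 10 → 9 → … returns to 10 after 9 steps, so 10 lies in a 9-cycle (1 3 5 7 11 8 6 10 9).
On a 9-cycle, φ^9 is the identity, so φ^102 = φ^3 there (102 ≡ 3 mod 9).
Advancing 3 steps from 10: 10 → 9 → 1 → 3.

3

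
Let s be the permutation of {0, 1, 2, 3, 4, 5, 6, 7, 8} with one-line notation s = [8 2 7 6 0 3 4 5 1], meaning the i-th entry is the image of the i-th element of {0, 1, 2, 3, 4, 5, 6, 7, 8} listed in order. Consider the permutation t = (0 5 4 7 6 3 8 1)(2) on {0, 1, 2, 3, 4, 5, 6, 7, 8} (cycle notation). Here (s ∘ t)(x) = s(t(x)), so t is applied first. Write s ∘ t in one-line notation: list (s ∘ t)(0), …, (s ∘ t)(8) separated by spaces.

For each element, apply t then s: 0 → 5 → 3; 1 → 0 → 8; 2 → 2 → 7; 3 → 8 → 1; 4 → 7 → 5; 5 → 4 → 0; 6 → 3 → 6; 7 → 6 → 4; 8 → 1 → 2.
Collecting the images, s ∘ t = [3 8 7 1 5 0 6 4 2].

3 8 7 1 5 0 6 4 2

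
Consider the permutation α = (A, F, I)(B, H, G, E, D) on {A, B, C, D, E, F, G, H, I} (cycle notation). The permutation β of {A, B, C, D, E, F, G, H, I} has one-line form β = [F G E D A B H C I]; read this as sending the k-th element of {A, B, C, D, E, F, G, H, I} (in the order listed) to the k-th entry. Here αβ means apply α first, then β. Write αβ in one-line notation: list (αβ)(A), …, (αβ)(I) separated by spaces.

B C E G D I A H F

Chase each element through α then β: A → F → B; B → H → C; C → C → E; D → B → G; E → D → D; F → I → I; G → E → A; H → G → H; I → A → F.
Collecting the images, αβ = [B C E G D I A H F].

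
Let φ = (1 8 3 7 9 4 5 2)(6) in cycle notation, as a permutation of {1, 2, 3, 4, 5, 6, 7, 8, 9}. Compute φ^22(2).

2 lies in the 8-cycle (1 8 3 7 9 4 5 2).
Powers repeat with period 8 on this cycle, and 22 mod 8 = 6, so φ^22(2) = φ^6(2).
Advancing 6 steps from 2: 2 → 1 → 8 → 3 → 7 → 9 → 4.

4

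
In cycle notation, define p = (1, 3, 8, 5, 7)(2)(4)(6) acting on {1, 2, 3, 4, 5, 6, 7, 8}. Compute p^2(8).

7

8 lies in the 5-cycle (1, 3, 8, 5, 7).
Advancing 2 steps from 8: 8 → 5 → 7.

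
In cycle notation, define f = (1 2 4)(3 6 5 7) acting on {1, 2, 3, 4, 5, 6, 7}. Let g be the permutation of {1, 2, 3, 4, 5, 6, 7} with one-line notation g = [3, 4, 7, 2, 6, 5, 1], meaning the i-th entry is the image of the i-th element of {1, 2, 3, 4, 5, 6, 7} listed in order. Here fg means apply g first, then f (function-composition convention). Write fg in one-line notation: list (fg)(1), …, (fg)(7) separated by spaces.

6 1 3 4 5 7 2

For each element, apply g then f: 1 → 3 → 6; 2 → 4 → 1; 3 → 7 → 3; 4 → 2 → 4; 5 → 6 → 5; 6 → 5 → 7; 7 → 1 → 2.
So fg in one-line form is 6 1 3 4 5 7 2.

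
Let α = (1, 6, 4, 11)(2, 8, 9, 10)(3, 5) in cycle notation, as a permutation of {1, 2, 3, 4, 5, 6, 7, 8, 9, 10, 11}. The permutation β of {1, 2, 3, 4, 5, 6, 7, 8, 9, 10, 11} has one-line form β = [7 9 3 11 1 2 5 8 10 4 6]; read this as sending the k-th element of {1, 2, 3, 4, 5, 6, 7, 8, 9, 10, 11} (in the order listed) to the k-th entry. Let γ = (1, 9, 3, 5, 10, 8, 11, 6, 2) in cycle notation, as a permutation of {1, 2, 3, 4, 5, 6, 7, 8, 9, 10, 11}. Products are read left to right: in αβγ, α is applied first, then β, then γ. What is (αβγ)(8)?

8

Chase 8: α(8) = 9; β(9) = 10; γ(10) = 8. Hence (αβγ)(8) = 8.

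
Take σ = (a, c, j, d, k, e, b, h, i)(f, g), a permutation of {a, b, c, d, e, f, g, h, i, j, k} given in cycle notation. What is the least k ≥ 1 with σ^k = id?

18

The cycle type of σ is (9, 2).
The order of σ is the least common multiple of its cycle lengths: lcm(9, 2) = 18.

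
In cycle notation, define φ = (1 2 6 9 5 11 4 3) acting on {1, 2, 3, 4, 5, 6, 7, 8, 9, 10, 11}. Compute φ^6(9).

2

9 lies in the 8-cycle (1 2 6 9 5 11 4 3).
Stepping 6 places around the cycle: 9 → 5 → 11 → 4 → 3 → 1 → 2.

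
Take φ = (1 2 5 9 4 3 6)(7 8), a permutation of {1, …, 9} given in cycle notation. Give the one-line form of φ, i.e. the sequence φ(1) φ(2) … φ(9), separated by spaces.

2 5 6 3 9 1 8 7 4

Each element maps to the next entry in its cycle (wrapping to the front): 1→2, 2→5, 3→6, 4→3, 5→9, 6→1, 7→8, 8→7, 9→4.
So the one-line form is 2 5 6 3 9 1 8 7 4.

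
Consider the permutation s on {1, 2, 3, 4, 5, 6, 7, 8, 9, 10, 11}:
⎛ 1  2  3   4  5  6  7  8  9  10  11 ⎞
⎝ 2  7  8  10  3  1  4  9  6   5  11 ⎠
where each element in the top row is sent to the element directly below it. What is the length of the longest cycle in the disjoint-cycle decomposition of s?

10

Decomposing into disjoint cycles gives (1 2 7 4 10 5 3 8 9 6); the longest has length 10.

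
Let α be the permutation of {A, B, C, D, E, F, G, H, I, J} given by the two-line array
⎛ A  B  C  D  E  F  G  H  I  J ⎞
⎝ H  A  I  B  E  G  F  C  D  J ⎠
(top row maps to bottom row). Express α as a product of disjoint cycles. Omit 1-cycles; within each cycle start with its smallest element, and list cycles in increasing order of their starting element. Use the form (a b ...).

Iterating α from A gives A → H → C → I → D → B → A; that is the 6-cycle (A H C I D B).
Repeating from the next unused element and collecting all non-trivial cycles gives (A H C I D B)(F G).

(A H C I D B)(F G)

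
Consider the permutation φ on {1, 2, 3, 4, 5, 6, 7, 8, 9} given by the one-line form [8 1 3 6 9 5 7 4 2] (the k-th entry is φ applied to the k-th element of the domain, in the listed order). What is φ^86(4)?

5

Tracing 4 → 6 → … returns to 4 after 7 steps, so 4 lies in a 7-cycle (1 8 4 6 5 9 2).
On a 7-cycle, φ^7 is the identity, so φ^86 = φ^2 there (86 ≡ 2 mod 7).
Stepping 2 places around the cycle: 4 → 6 → 5.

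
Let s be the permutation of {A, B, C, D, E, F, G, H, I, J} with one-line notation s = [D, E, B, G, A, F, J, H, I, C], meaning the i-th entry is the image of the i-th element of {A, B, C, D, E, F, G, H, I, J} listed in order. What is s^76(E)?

Tracing E → A → … returns to E after 7 steps, so E lies in a 7-cycle (A, D, G, J, C, B, E).
On a 7-cycle, s^7 is the identity, so s^76 = s^6 there (76 ≡ 6 mod 7).
Advancing 6 steps from E: E → A → D → G → J → C → B.

B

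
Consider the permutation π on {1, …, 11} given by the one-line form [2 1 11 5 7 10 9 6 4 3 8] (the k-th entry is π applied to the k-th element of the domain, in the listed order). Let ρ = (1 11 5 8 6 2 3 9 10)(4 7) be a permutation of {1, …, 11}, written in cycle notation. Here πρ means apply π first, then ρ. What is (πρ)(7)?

10

π(7) = 9, then ρ(9) = 10; composing gives (πρ)(7) = 10.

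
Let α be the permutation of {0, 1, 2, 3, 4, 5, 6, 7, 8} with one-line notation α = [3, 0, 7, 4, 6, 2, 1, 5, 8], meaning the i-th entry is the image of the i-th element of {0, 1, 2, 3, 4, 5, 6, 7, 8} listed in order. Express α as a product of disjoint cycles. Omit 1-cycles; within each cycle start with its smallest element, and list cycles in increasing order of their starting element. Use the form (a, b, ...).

From 0: 0 → 3 → 4 → 6 → 1 → 0, closing the cycle (0, 3, 4, 6, 1).
Repeating from the next unused element and collecting all non-trivial cycles gives (0, 3, 4, 6, 1)(2, 7, 5).

(0, 3, 4, 6, 1)(2, 7, 5)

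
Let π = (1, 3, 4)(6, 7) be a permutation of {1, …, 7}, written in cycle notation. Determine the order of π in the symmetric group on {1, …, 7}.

6

The disjoint cycles have lengths 3, 2, 1, 1.
The order of π is the least common multiple of its cycle lengths: lcm(3, 2) = 6.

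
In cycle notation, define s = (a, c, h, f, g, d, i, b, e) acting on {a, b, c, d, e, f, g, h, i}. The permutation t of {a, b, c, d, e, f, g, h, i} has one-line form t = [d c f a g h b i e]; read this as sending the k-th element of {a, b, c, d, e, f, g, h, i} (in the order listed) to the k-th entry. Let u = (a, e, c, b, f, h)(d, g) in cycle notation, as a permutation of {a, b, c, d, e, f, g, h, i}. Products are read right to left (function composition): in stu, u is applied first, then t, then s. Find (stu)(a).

Apply the permutations in order: u(a) = e, then t(e) = g, then s(g) = d. So (stu)(a) = d.

d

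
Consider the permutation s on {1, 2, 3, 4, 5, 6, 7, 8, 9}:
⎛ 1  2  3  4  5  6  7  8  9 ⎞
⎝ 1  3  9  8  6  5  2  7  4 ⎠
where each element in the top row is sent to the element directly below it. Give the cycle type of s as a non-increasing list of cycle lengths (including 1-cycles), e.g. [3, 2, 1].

[6, 2, 1]

The disjoint cycles are (1)(2 3 9 4 8 7)(5 6), with lengths 6, 2, 1 in non-increasing order.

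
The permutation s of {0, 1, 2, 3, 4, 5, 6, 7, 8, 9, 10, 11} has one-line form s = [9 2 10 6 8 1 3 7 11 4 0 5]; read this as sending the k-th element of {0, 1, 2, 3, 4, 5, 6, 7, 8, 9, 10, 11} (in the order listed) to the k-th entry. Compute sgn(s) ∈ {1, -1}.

-1

In disjoint-cycle form the cycle lengths are 9, 2, 1.
A cycle of length ℓ contributes ℓ−1 transpositions, so s is a product of 8 + 1 = 9 transpositions — odd.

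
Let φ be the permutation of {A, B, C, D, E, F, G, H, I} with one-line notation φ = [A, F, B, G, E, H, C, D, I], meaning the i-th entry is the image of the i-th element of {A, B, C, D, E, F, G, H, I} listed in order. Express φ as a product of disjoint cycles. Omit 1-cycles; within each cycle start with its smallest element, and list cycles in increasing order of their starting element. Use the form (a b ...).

Start at B and follow images: B → F → H → D → G → C → B, giving the cycle (B F H D G C).
Continuing from each remaining unvisited element yields (B F H D G C).

(B F H D G C)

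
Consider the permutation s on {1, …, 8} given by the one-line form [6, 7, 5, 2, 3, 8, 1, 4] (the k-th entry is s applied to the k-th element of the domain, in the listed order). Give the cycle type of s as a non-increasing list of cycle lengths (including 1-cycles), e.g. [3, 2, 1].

[6, 2]

The disjoint cycles are (1 6 8 4 2 7)(3 5), with lengths 6, 2 in non-increasing order.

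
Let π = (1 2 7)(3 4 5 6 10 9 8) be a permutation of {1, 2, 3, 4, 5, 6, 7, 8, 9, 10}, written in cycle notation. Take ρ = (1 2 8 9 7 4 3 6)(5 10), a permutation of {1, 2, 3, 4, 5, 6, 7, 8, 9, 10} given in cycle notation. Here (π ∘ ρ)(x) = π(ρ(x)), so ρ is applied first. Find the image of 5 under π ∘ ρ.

9

First apply ρ: ρ(5) = 10, then π(10) = 9. Thus (π ∘ ρ)(5) = 9.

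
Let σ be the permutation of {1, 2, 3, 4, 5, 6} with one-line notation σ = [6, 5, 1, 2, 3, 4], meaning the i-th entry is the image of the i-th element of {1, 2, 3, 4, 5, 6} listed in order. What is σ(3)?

1

3 is element number 3 of the domain, and entry number 3 of the one-line form is 1, so σ(3) = 1.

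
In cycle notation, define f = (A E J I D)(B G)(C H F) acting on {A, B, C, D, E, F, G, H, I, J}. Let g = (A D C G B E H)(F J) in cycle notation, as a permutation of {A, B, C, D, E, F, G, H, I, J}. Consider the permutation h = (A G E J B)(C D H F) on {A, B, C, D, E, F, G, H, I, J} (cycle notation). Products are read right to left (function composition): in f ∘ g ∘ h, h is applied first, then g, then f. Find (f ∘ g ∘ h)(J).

Apply the permutations in order: h(J) = B, then g(B) = E, then f(E) = J. So (f ∘ g ∘ h)(J) = J.

J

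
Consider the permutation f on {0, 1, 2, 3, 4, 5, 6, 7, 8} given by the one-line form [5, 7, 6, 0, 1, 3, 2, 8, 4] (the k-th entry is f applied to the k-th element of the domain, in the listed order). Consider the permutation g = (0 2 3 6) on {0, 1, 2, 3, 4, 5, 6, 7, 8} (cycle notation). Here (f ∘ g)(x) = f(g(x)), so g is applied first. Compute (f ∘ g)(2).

0

g(2) = 3, then f(3) = 0; composing gives (f ∘ g)(2) = 0.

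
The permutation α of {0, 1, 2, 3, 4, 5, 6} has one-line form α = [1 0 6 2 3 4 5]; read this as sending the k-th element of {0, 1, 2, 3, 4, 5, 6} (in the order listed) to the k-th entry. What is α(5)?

4

5 is element number 6 of the domain, and entry number 6 of the one-line form is 4, so α(5) = 4.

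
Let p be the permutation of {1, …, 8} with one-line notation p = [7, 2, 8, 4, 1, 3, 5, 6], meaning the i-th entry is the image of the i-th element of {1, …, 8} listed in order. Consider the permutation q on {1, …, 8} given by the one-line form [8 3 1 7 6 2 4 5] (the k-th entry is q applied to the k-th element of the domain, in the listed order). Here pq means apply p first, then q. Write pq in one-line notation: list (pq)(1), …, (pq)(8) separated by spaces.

(pq)(x) = q(p(x)). Computing each image: q(p(1)) = q(7) = 4, q(p(2)) = q(2) = 3, q(p(3)) = q(8) = 5, q(p(4)) = q(4) = 7, q(p(5)) = q(1) = 8, q(p(6)) = q(3) = 1, q(p(7)) = q(5) = 6, q(p(8)) = q(6) = 2.
Hence pq = [4 3 5 7 8 1 6 2].

4 3 5 7 8 1 6 2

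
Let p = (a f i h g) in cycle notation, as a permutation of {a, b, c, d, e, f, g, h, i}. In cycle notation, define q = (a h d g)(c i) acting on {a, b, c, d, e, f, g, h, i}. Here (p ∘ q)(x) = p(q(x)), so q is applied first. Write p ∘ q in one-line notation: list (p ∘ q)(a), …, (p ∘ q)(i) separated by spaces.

(p ∘ q)(x) = p(q(x)). Computing each image: p(q(a)) = p(h) = g, p(q(b)) = p(b) = b, p(q(c)) = p(i) = h, p(q(d)) = p(g) = a, p(q(e)) = p(e) = e, p(q(f)) = p(f) = i, p(q(g)) = p(a) = f, p(q(h)) = p(d) = d, p(q(i)) = p(c) = c.
Hence p ∘ q = [g b h a e i f d c].

g b h a e i f d c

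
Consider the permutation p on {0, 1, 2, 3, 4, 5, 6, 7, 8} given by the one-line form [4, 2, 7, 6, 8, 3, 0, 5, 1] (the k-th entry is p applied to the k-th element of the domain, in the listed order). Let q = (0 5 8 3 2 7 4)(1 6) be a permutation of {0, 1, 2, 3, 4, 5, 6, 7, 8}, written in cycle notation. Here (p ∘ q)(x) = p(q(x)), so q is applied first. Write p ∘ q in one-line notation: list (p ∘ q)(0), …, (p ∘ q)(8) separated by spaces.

For each element, apply q then p: 0 → 5 → 3; 1 → 6 → 0; 2 → 7 → 5; 3 → 2 → 7; 4 → 0 → 4; 5 → 8 → 1; 6 → 1 → 2; 7 → 4 → 8; 8 → 3 → 6.
Collecting the images, p ∘ q = [3 0 5 7 4 1 2 8 6].

3 0 5 7 4 1 2 8 6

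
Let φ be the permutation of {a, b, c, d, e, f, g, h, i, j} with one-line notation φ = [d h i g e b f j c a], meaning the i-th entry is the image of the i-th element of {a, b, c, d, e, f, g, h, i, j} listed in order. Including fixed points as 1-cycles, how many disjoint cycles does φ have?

3

The cycle decomposition is (a, d, g, f, b, h, j)(c, i)(e), which has 3 cycles (counting 1-cycles).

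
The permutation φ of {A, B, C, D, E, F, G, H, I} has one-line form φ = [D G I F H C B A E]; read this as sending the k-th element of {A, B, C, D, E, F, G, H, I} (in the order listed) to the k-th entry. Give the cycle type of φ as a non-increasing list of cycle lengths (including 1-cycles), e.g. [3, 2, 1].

[7, 2]

The disjoint cycles are (A D F C I E H)(B G), with lengths 7, 2 in non-increasing order.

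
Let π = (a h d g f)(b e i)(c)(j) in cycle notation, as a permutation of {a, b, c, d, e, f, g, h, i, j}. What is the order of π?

15

The disjoint cycles have lengths 5, 3, 1, 1.
The order of π is the least common multiple of its cycle lengths: lcm(5, 3) = 15.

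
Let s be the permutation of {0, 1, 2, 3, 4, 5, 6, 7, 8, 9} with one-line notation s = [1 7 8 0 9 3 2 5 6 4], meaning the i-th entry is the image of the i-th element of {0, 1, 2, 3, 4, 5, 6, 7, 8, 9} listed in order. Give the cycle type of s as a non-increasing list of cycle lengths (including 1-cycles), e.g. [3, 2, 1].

[5, 3, 2]

The disjoint cycles are (0, 1, 7, 5, 3)(2, 8, 6)(4, 9), with lengths 5, 3, 2 in non-increasing order.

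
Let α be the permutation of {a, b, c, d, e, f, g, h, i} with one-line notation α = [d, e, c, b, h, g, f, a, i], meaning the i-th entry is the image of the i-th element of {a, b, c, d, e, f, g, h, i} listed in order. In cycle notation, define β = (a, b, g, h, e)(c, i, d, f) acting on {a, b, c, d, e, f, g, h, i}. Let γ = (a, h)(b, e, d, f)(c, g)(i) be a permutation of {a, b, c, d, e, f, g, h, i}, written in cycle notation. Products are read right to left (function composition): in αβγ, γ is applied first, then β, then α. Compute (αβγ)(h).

e

(αβγ)(h) = α(β(γ(h))). γ(h) = a, then β(a) = b, then α(b) = e, so the result is e.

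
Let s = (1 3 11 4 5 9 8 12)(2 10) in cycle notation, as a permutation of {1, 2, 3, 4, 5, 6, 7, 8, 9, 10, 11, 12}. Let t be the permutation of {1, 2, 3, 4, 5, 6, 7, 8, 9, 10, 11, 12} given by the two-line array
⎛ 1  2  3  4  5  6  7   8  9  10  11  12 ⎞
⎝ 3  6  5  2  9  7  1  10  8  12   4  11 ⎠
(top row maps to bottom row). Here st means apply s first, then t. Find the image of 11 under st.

2

s(11) = 4, then t(4) = 2; composing gives (st)(11) = 2.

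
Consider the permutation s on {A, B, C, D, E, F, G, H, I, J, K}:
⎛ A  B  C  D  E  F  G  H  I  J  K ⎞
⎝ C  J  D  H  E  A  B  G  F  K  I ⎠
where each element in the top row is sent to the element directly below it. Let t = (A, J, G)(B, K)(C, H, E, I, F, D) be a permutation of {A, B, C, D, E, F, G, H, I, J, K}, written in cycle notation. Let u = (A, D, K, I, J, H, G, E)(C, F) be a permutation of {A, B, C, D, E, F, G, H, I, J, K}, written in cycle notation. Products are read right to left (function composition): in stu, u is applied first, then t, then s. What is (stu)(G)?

Chase G: u(G) = E; t(E) = I; s(I) = F. Hence (stu)(G) = F.

F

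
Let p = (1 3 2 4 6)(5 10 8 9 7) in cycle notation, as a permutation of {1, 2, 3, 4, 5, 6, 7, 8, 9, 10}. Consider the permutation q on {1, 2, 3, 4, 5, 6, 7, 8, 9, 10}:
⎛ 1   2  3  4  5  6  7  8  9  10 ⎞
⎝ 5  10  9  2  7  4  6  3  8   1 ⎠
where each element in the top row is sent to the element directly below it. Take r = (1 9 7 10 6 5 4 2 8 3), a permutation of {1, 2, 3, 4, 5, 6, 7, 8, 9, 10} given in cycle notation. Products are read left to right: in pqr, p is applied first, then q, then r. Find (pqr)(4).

2

Chase 4: p(4) = 6; q(6) = 4; r(4) = 2. Hence (pqr)(4) = 2.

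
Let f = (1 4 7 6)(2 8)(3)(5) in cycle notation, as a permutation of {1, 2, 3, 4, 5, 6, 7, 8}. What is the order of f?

The cycle type of f is (4, 2, 1, 1).
The order of f is the least common multiple of its cycle lengths: lcm(4, 2) = 4.

4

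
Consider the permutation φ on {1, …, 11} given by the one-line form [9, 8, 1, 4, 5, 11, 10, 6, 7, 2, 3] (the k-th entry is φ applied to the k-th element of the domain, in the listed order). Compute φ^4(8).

1

Tracing 8 → 6 → … returns to 8 after 9 steps, so 8 lies in a 9-cycle (1, 9, 7, 10, 2, 8, 6, 11, 3).
Stepping 4 places around the cycle: 8 → 6 → 11 → 3 → 1.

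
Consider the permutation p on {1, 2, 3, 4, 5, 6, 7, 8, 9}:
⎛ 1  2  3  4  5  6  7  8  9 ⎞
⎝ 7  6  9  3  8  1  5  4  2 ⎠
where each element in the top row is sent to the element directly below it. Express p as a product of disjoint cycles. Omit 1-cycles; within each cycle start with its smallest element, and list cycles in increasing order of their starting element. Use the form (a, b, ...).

(1, 7, 5, 8, 4, 3, 9, 2, 6)

Start at 1 and follow images: 1 → 7 → 5 → 8 → 4 → 3 → 9 → 2 → 6 → 1, giving the cycle (1, 7, 5, 8, 4, 3, 9, 2, 6).
Repeating from the next unused element and collecting all non-trivial cycles gives (1, 7, 5, 8, 4, 3, 9, 2, 6).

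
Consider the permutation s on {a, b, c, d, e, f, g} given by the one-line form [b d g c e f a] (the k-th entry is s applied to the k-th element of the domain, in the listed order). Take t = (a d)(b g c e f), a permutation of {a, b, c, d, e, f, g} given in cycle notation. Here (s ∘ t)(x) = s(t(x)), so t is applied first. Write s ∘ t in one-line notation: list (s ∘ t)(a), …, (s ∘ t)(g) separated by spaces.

c a e b f d g

(s ∘ t)(x) = s(t(x)). Computing each image: s(t(a)) = s(d) = c, s(t(b)) = s(g) = a, s(t(c)) = s(e) = e, s(t(d)) = s(a) = b, s(t(e)) = s(f) = f, s(t(f)) = s(b) = d, s(t(g)) = s(c) = g.
Hence s ∘ t = [c a e b f d g].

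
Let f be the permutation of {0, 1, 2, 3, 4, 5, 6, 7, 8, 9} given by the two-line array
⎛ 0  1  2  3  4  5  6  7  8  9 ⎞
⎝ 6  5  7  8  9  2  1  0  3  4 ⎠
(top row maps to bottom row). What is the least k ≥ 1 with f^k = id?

Writing f as disjoint cycles, the cycle lengths are 6, 2, 2.
The order of f is the least common multiple of its cycle lengths: lcm(6, 2, 2) = 6.

6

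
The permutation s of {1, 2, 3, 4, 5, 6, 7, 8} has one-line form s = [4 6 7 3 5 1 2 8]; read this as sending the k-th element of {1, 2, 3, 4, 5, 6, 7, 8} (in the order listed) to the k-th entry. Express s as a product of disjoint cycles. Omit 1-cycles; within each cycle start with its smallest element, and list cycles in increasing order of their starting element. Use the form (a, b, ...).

(1, 4, 3, 7, 2, 6)

From 1: 1 → 4 → 3 → 7 → 2 → 6 → 1, closing the cycle (1, 4, 3, 7, 2, 6).
Repeating from the next unused element and collecting all non-trivial cycles gives (1, 4, 3, 7, 2, 6).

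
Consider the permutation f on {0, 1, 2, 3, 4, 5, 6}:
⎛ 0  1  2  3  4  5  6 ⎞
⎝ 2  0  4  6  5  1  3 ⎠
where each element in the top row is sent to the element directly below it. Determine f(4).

5

The entry below 4 in the array is 5, so f(4) = 5.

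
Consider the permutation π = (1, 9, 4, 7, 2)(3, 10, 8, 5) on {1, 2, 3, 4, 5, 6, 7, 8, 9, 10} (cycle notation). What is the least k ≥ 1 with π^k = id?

The disjoint cycles have lengths 5, 4, 1.
The order is lcm(5, 4) = 20.

20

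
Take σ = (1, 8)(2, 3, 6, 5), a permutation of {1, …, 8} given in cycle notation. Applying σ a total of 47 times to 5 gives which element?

5 lies in the 4-cycle (2, 3, 6, 5).
On a 4-cycle, σ^4 is the identity, so σ^47 = σ^3 there (47 ≡ 3 mod 4).
Stepping 3 places around the cycle: 5 → 2 → 3 → 6.

6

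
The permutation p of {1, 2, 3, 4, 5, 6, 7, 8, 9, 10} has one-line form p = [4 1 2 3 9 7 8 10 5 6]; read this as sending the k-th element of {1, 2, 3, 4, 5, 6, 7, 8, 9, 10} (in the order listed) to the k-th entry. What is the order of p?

Writing p as disjoint cycles, the cycle lengths are 4, 4, 2.
The order of p is the least common multiple of its cycle lengths: lcm(4, 4, 2) = 4.

4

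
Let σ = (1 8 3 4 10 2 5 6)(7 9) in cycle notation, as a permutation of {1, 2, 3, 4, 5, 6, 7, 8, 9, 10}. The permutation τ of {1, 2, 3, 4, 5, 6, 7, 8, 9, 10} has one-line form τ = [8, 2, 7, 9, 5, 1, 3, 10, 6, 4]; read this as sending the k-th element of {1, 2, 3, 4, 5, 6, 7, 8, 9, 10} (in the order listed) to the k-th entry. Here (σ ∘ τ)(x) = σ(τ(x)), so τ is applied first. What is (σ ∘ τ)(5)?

6

τ(5) = 5, then σ(5) = 6; composing gives (σ ∘ τ)(5) = 6.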